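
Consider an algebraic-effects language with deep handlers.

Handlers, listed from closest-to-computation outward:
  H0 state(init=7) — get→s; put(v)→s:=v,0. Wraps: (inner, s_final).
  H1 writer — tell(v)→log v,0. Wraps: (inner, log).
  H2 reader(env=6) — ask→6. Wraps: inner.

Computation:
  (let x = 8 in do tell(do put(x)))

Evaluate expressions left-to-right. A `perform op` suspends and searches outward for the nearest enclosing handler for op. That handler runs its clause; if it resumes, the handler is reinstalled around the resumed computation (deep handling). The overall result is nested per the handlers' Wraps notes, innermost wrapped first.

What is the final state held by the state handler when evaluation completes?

Evaluation trace:
put(8) @ H0 ⇒ s:=8
tell(0) @ H1 ⇒ log+=0
H0 returns (0, 8)
H1 returns ((0, 8), (0))
H2 returns ((0, 8), (0))
= ((0, 8), (0))

Answer: 8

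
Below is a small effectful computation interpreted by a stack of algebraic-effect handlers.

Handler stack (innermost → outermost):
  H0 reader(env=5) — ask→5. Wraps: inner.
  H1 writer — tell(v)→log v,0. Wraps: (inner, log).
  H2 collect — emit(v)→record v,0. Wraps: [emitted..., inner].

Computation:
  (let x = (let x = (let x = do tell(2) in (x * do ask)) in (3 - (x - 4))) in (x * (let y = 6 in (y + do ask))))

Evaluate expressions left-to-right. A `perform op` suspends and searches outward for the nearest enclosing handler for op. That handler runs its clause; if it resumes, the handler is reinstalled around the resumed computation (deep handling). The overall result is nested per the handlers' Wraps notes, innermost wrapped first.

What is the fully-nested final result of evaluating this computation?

Evaluation trace:
tell(2) @ H1 ⇒ log+=2
ask @ H0 ⇒ 5
ask @ H0 ⇒ 5
H0 returns 77
H1 returns (77, (2))
H2 returns [(77, (2))]
= [(77, (2))]

Answer: [(77, (2))]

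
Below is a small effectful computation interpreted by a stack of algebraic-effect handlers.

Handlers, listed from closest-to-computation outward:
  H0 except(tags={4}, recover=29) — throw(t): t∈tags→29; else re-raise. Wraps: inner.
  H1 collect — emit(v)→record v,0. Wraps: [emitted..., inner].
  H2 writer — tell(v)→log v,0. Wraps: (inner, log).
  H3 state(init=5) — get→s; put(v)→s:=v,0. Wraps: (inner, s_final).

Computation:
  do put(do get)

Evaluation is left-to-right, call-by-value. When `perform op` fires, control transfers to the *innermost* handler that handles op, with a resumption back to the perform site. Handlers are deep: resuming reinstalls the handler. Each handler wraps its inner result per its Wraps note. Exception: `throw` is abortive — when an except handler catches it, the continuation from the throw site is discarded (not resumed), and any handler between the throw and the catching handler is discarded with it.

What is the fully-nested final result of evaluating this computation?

Answer: (([0], ()), 5)

Step-by-step:
get @ H3 ⇒ 5
put(5) @ H3 ⇒ s:=5
H0 returns 0
H1 returns [0]
H2 returns ([0], ())
H3 returns (([0], ()), 5)
= (([0], ()), 5)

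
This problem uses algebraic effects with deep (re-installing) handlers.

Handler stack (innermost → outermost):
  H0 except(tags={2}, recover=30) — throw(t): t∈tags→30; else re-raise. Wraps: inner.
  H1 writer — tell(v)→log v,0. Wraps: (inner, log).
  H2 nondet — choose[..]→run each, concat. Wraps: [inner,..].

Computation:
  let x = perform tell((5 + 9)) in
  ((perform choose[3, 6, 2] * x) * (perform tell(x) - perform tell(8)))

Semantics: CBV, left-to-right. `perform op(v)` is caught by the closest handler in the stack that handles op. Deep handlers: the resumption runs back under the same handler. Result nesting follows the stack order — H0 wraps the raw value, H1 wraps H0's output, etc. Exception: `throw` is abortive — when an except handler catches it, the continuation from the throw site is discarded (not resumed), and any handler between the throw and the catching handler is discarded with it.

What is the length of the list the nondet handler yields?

Answer: 3

Working:
tell(14) @ H1 ⇒ log+=14
choose[3, 6, 2] @ H2
  branch[0] choose=3:
    tell(0) @ H1 ⇒ log+=0
    tell(8) @ H1 ⇒ log+=8
    H0 returns 0
    H1 returns (0, (14, 0, 8))
    H2 returns [(0, (14, 0, 8))]
  branch[1] choose=6:
    tell(0) @ H1 ⇒ log+=0
    tell(8) @ H1 ⇒ log+=8
    H0 returns 0
    H1 returns (0, (14, 0, 8))
    H2 returns [(0, (14, 0, 8))]
  branch[2] choose=2:
    tell(0) @ H1 ⇒ log+=0
    tell(8) @ H1 ⇒ log+=8
    H0 returns 0
    H1 returns (0, (14, 0, 8))
    H2 returns [(0, (14, 0, 8))]
= [(0, (14, 0, 8)), (0, (14, 0, 8)), (0, (14, 0, 8))]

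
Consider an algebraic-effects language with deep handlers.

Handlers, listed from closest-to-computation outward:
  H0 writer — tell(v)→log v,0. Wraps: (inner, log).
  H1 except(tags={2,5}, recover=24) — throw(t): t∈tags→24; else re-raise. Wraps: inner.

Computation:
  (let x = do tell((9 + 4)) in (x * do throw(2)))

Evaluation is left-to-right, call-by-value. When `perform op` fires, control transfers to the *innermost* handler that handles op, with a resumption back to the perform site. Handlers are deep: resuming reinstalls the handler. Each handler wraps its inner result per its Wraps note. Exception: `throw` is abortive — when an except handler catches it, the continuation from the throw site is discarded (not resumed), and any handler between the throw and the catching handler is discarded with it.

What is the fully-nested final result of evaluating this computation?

Answer: 24

Working:
tell(13) @ H0 ⇒ log+=13
throw(2) @ H1 caught ⇒ 24
= 24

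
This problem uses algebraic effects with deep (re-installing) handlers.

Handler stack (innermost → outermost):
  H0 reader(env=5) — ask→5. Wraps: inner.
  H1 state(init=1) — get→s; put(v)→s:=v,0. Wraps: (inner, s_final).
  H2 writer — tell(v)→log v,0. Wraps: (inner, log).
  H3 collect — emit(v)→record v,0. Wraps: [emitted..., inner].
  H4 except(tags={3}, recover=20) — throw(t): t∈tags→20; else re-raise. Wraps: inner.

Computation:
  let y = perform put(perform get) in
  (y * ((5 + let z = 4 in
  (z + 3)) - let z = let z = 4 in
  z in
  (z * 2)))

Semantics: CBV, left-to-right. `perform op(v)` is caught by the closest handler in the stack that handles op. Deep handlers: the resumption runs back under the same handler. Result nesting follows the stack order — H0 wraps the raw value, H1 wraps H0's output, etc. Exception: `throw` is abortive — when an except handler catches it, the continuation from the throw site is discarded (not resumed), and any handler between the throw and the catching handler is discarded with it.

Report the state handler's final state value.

Working:
get @ H1 ⇒ 1
put(1) @ H1 ⇒ s:=1
H0 returns 0
H1 returns (0, 1)
H2 returns ((0, 1), ())
H3 returns [((0, 1), ())]
H4 returns [((0, 1), ())]
= [((0, 1), ())]

Answer: 1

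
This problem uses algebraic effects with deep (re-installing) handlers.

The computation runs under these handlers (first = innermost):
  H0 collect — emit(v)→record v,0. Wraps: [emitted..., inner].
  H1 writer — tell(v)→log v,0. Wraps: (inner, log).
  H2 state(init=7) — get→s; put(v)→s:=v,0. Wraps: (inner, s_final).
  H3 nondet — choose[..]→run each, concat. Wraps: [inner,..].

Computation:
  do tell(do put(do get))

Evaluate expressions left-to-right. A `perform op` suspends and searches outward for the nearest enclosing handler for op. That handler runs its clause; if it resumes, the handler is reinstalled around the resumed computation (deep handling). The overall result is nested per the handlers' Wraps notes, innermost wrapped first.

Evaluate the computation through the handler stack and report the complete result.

Step-by-step:
get @ H2 ⇒ 7
put(7) @ H2 ⇒ s:=7
tell(0) @ H1 ⇒ log+=0
H0 returns [0]
H1 returns ([0], (0))
H2 returns (([0], (0)), 7)
H3 returns [(([0], (0)), 7)]
= [(([0], (0)), 7)]

Answer: [(([0], (0)), 7)]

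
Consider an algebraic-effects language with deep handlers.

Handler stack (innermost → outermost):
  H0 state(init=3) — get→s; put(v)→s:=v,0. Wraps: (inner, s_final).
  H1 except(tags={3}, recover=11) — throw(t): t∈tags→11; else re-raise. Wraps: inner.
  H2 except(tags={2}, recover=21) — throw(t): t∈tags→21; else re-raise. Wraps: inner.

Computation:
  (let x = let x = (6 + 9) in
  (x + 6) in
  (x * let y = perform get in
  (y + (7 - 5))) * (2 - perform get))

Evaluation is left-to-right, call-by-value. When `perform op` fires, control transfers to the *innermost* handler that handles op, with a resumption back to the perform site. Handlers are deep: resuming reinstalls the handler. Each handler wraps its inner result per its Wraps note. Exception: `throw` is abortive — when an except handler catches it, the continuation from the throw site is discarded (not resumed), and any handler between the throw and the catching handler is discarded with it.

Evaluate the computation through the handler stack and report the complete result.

Answer: (-105, 3)

Step-by-step:
get @ H0 ⇒ 3
get @ H0 ⇒ 3
H0 returns (-105, 3)
H1 returns (-105, 3)
H2 returns (-105, 3)
= (-105, 3)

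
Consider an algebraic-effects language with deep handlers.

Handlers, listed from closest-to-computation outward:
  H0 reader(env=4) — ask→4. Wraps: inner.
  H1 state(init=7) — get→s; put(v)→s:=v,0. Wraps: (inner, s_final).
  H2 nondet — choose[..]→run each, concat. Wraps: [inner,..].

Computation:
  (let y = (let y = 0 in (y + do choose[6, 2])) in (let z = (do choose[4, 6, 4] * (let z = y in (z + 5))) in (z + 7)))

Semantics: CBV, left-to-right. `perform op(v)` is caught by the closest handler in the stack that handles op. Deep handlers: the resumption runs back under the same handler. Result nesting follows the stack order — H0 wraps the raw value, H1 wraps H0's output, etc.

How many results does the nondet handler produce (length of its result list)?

Answer: 6

Evaluation trace:
choose[6, 2] @ H2
  branch[0] choose=6:
    choose[4, 6, 4] @ H2
      branch[0] choose=4:
        H0 returns 51
        H1 returns (51, 7)
        H2 returns [(51, 7)]
      branch[1] choose=6:
        H0 returns 73
        H1 returns (73, 7)
        H2 returns [(73, 7)]
      branch[2] choose=4:
        H0 returns 51
        H1 returns (51, 7)
        H2 returns [(51, 7)]
  branch[1] choose=2:
    choose[4, 6, 4] @ H2
      branch[0] choose=4:
        H0 returns 35
        H1 returns (35, 7)
        H2 returns [(35, 7)]
      branch[1] choose=6:
        H0 returns 49
        H1 returns (49, 7)
        H2 returns [(49, 7)]
      branch[2] choose=4:
        H0 returns 35
        H1 returns (35, 7)
        H2 returns [(35, 7)]
= [(51, 7), (73, 7), (51, 7), (35, 7), (49, 7), (35, 7)]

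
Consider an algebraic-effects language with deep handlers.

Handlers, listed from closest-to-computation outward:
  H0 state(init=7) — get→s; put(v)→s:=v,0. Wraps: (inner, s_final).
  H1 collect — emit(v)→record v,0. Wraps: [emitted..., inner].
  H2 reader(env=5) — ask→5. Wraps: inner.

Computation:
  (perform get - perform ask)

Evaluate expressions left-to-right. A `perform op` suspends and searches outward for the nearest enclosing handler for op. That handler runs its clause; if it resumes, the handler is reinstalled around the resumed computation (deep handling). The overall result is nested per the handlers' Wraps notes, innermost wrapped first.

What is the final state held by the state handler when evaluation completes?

Step-by-step:
get @ H0 ⇒ 7
ask @ H2 ⇒ 5
H0 returns (2, 7)
H1 returns [(2, 7)]
H2 returns [(2, 7)]
= [(2, 7)]

Answer: 7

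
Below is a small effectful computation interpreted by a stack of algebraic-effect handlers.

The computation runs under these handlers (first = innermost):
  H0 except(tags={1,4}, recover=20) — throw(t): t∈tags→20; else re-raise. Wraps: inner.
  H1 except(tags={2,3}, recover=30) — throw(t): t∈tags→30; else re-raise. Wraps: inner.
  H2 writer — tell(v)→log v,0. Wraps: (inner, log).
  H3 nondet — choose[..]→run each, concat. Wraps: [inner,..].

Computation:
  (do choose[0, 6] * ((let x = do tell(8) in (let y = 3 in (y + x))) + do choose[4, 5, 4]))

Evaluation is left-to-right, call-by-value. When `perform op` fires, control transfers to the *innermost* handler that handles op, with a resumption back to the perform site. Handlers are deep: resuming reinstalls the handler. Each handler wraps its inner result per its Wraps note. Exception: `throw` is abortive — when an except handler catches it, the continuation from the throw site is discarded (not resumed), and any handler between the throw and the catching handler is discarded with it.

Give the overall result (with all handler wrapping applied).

Evaluation trace:
choose[0, 6] @ H3
  branch[0] choose=0:
    tell(8) @ H2 ⇒ log+=8
    choose[4, 5, 4] @ H3
      branch[0] choose=4:
        H0 returns 0
        H1 returns 0
        H2 returns (0, (8))
        H3 returns [(0, (8))]
      branch[1] choose=5:
        H0 returns 0
        H1 returns 0
        H2 returns (0, (8))
        H3 returns [(0, (8))]
      branch[2] choose=4:
        H0 returns 0
        H1 returns 0
        H2 returns (0, (8))
        H3 returns [(0, (8))]
  branch[1] choose=6:
    tell(8) @ H2 ⇒ log+=8
    choose[4, 5, 4] @ H3
      branch[0] choose=4:
        H0 returns 42
        H1 returns 42
        H2 returns (42, (8))
        H3 returns [(42, (8))]
      branch[1] choose=5:
        H0 returns 48
        H1 returns 48
        H2 returns (48, (8))
        H3 returns [(48, (8))]
      branch[2] choose=4:
        H0 returns 42
        H1 returns 42
        H2 returns (42, (8))
        H3 returns [(42, (8))]
= [(0, (8)), (0, (8)), (0, (8)), (42, (8)), (48, (8)), (42, (8))]

Answer: [(0, (8)), (0, (8)), (0, (8)), (42, (8)), (48, (8)), (42, (8))]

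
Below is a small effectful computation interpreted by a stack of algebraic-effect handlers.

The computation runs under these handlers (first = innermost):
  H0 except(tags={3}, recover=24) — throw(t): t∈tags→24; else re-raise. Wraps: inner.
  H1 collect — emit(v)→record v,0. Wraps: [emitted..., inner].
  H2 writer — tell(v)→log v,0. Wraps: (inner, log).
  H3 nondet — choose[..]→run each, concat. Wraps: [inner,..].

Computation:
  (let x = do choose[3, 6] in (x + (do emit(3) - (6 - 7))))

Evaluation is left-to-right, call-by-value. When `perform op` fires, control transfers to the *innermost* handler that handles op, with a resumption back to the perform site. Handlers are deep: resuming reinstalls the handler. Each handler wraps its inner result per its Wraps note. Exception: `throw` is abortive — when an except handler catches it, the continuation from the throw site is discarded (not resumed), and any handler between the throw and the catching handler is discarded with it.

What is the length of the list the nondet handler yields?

Answer: 2

Working:
choose[3, 6] @ H3
  branch[0] choose=3:
    emit(3) @ H1 ⇒ out+=3
    H0 returns 4
    H1 returns [3, 4]
    H2 returns ([3, 4], ())
    H3 returns [([3, 4], ())]
  branch[1] choose=6:
    emit(3) @ H1 ⇒ out+=3
    H0 returns 7
    H1 returns [3, 7]
    H2 returns ([3, 7], ())
    H3 returns [([3, 7], ())]
= [([3, 4], ()), ([3, 7], ())]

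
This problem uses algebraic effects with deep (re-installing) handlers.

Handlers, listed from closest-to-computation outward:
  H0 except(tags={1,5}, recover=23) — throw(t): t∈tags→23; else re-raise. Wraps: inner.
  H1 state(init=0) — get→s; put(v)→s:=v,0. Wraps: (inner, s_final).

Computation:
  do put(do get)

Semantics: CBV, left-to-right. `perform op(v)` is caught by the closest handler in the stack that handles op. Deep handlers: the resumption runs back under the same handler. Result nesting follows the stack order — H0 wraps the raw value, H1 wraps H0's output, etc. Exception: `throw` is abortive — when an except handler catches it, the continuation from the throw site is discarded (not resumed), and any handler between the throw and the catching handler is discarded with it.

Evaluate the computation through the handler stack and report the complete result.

Answer: (0, 0)

Step-by-step:
get @ H1 ⇒ 0
put(0) @ H1 ⇒ s:=0
H0 returns 0
H1 returns (0, 0)
= (0, 0)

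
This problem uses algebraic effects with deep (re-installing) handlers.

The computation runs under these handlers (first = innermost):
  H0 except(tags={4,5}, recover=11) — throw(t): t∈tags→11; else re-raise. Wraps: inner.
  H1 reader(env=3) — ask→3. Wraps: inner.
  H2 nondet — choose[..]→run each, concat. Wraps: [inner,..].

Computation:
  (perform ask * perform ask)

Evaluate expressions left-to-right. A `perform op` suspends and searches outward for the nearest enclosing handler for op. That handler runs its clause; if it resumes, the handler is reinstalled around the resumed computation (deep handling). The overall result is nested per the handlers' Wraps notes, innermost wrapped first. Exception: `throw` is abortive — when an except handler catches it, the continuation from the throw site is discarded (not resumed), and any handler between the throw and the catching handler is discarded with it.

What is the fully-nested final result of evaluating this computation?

Answer: [9]

Step-by-step:
ask @ H1 ⇒ 3
ask @ H1 ⇒ 3
H0 returns 9
H1 returns 9
H2 returns [9]
= [9]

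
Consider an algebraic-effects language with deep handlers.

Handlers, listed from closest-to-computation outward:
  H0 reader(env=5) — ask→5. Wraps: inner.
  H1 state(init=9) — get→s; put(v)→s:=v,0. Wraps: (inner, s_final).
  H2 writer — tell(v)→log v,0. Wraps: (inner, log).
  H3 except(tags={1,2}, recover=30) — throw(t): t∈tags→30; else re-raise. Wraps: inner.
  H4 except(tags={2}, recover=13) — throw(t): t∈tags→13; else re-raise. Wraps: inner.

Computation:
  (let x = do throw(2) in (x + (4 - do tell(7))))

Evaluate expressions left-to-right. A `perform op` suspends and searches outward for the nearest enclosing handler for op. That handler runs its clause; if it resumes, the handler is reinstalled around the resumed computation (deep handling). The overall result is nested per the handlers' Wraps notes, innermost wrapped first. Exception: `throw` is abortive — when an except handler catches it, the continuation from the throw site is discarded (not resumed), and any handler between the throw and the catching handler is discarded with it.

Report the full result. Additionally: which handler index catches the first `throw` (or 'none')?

Step-by-step:
throw(2) @ H3 caught ⇒ 30
H4 returns 30
= 30

Answer: 30 ; first throw caught by: H3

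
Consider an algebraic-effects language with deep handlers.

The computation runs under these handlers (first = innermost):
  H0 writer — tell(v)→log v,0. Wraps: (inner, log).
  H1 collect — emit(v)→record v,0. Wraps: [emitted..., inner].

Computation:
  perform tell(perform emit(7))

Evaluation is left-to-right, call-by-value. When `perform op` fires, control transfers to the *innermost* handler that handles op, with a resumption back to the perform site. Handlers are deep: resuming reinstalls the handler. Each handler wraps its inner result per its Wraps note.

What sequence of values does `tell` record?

Answer: (0)

Step-by-step:
emit(7) @ H1 ⇒ out+=7
tell(0) @ H0 ⇒ log+=0
H0 returns (0, (0))
H1 returns [7, (0, (0))]
= [7, (0, (0))]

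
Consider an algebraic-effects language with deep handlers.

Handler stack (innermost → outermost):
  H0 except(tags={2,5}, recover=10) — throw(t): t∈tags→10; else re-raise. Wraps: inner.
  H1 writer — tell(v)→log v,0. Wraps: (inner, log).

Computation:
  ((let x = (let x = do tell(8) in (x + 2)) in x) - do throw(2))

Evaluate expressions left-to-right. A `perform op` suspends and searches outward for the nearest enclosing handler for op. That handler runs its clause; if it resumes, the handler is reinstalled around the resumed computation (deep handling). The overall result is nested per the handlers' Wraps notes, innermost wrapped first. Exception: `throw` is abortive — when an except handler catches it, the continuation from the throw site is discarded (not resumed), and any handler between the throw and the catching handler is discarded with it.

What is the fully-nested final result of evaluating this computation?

Step-by-step:
tell(8) @ H1 ⇒ log+=8
throw(2) @ H0 caught ⇒ 10
H1 returns (10, (8))
= (10, (8))

Answer: (10, (8))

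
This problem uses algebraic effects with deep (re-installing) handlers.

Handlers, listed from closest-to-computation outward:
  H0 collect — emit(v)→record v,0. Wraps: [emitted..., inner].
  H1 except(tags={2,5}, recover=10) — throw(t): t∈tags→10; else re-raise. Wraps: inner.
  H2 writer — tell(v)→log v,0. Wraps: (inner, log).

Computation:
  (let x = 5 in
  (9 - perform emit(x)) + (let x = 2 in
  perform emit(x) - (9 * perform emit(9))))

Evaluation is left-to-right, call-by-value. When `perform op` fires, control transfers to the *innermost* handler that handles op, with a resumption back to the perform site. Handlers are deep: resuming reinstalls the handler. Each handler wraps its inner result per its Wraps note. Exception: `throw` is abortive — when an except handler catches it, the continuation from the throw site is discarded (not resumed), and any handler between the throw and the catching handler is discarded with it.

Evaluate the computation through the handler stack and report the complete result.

Answer: ([5, 2, 9, 9], ())

Working:
emit(5) @ H0 ⇒ out+=5
emit(2) @ H0 ⇒ out+=2
emit(9) @ H0 ⇒ out+=9
H0 returns [5, 2, 9, 9]
H1 returns [5, 2, 9, 9]
H2 returns ([5, 2, 9, 9], ())
= ([5, 2, 9, 9], ())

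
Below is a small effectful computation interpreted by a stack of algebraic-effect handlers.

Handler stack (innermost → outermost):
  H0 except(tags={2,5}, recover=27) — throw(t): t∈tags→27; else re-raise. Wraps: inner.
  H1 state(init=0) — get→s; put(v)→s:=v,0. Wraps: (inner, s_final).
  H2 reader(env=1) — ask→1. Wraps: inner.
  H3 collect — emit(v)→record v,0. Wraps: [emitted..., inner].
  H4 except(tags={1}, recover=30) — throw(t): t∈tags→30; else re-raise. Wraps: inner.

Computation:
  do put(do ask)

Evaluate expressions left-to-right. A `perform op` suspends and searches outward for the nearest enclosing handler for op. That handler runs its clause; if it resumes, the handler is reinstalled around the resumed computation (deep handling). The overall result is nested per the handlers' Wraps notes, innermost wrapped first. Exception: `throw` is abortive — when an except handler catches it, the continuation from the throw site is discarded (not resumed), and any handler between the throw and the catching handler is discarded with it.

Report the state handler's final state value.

Working:
ask @ H2 ⇒ 1
put(1) @ H1 ⇒ s:=1
H0 returns 0
H1 returns (0, 1)
H2 returns (0, 1)
H3 returns [(0, 1)]
H4 returns [(0, 1)]
= [(0, 1)]

Answer: 1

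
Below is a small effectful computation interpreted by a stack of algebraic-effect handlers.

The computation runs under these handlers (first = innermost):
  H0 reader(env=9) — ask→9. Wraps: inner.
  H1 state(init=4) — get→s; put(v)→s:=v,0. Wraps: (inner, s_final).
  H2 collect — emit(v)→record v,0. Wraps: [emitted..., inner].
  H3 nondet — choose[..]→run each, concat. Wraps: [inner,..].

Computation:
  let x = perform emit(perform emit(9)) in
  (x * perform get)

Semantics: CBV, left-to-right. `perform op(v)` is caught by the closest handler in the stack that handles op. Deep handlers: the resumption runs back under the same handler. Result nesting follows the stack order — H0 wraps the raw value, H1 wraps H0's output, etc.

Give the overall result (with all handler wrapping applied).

Answer: [[9, 0, (0, 4)]]

Step-by-step:
emit(9) @ H2 ⇒ out+=9
emit(0) @ H2 ⇒ out+=0
get @ H1 ⇒ 4
H0 returns 0
H1 returns (0, 4)
H2 returns [9, 0, (0, 4)]
H3 returns [[9, 0, (0, 4)]]
= [[9, 0, (0, 4)]]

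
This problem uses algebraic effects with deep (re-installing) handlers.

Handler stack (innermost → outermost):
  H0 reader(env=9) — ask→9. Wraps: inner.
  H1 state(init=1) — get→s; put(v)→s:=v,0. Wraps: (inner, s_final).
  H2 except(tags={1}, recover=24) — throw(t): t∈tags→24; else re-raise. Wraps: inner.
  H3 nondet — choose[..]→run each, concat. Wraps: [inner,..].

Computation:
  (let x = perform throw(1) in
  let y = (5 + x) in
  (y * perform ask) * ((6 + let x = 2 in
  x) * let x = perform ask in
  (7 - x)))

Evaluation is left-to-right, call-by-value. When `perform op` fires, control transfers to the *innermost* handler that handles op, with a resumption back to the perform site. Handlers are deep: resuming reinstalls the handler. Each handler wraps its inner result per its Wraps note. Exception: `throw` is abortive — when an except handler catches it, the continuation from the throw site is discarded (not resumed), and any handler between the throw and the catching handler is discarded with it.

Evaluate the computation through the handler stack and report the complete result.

Answer: [24]

Evaluation trace:
throw(1) @ H2 caught ⇒ 24
H3 returns [24]
= [24]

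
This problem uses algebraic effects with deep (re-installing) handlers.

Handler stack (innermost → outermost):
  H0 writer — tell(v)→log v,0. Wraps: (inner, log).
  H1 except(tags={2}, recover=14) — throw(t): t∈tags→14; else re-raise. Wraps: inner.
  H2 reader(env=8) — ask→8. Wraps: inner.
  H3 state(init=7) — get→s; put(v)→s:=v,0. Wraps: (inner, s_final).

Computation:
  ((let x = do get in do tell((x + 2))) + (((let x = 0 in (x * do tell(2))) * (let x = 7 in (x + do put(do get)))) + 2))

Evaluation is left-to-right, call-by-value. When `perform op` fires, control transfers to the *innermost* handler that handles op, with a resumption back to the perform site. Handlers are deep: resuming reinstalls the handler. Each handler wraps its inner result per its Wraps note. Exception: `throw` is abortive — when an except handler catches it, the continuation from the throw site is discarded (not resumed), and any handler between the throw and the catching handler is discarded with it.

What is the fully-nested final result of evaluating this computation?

Answer: ((2, (9, 2)), 7)

Working:
get @ H3 ⇒ 7
tell(9) @ H0 ⇒ log+=9
tell(2) @ H0 ⇒ log+=2
get @ H3 ⇒ 7
put(7) @ H3 ⇒ s:=7
H0 returns (2, (9, 2))
H1 returns (2, (9, 2))
H2 returns (2, (9, 2))
H3 returns ((2, (9, 2)), 7)
= ((2, (9, 2)), 7)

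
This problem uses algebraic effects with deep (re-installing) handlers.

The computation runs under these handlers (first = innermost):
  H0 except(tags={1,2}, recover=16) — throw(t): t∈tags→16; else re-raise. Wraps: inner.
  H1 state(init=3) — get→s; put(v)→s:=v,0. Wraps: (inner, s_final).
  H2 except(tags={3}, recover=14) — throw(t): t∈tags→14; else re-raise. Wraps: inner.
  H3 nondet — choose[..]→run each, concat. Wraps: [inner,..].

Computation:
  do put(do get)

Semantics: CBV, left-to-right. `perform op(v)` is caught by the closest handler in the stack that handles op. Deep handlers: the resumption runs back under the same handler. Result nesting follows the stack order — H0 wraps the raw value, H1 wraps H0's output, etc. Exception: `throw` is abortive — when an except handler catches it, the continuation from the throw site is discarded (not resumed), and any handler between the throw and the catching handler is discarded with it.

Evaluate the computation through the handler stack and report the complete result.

Answer: [(0, 3)]

Evaluation trace:
get @ H1 ⇒ 3
put(3) @ H1 ⇒ s:=3
H0 returns 0
H1 returns (0, 3)
H2 returns (0, 3)
H3 returns [(0, 3)]
= [(0, 3)]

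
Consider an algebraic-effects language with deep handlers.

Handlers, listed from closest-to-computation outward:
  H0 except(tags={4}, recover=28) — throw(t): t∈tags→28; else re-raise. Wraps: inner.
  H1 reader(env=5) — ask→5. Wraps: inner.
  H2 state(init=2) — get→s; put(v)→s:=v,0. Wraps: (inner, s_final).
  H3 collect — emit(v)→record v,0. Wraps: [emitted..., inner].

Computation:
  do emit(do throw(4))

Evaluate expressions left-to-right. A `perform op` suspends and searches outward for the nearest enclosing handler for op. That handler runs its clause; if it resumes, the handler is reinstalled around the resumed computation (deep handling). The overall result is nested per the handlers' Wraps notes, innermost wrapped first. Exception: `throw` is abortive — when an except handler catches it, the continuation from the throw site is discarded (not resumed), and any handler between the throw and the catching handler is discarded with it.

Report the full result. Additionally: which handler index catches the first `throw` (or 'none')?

Evaluation trace:
throw(4) @ H0 caught ⇒ 28
H1 returns 28
H2 returns (28, 2)
H3 returns [(28, 2)]
= [(28, 2)]

Answer: [(28, 2)] ; first throw caught by: H0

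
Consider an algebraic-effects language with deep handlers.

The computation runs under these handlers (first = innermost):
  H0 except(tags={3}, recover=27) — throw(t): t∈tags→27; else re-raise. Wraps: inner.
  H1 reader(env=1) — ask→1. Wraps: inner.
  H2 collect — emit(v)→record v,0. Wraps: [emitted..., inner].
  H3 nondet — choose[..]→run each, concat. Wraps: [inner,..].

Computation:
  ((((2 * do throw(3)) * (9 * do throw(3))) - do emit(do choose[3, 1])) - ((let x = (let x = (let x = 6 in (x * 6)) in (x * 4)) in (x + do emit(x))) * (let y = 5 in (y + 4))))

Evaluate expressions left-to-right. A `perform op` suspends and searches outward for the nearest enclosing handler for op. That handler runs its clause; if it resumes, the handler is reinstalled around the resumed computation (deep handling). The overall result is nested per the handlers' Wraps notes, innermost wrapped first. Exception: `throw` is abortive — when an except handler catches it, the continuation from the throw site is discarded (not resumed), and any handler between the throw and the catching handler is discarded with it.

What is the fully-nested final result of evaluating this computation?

Answer: [[27]]

Working:
throw(3) @ H0 caught ⇒ 27
H1 returns 27
H2 returns [27]
H3 returns [[27]]
= [[27]]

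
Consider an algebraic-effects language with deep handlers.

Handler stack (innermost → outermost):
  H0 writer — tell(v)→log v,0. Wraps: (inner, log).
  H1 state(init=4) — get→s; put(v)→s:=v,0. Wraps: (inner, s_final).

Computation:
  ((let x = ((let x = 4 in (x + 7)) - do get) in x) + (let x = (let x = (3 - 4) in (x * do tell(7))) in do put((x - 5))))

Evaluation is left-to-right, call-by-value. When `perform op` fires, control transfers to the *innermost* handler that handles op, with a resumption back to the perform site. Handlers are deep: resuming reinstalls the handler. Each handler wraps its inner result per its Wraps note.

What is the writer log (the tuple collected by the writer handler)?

Evaluation trace:
get @ H1 ⇒ 4
tell(7) @ H0 ⇒ log+=7
put(-5) @ H1 ⇒ s:=-5
H0 returns (7, (7))
H1 returns ((7, (7)), -5)
= ((7, (7)), -5)

Answer: (7)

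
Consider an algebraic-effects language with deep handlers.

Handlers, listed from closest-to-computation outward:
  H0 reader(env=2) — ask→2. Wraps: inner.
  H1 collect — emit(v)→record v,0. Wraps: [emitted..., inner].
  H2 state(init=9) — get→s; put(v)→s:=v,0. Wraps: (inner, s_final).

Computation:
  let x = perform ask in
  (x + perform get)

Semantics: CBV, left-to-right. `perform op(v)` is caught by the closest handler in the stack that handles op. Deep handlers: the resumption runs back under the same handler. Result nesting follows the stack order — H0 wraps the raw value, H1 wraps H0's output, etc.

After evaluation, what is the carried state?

Answer: 9

Evaluation trace:
ask @ H0 ⇒ 2
get @ H2 ⇒ 9
H0 returns 11
H1 returns [11]
H2 returns ([11], 9)
= ([11], 9)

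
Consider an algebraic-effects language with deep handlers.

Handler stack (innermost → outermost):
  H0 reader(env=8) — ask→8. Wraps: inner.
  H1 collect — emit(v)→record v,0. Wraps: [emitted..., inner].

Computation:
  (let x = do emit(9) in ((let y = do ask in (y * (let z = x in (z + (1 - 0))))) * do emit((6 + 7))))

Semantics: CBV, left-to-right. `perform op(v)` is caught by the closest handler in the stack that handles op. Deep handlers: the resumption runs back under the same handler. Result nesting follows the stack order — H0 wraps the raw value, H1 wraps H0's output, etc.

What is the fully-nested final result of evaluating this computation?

Answer: [9, 13, 0]

Evaluation trace:
emit(9) @ H1 ⇒ out+=9
ask @ H0 ⇒ 8
emit(13) @ H1 ⇒ out+=13
H0 returns 0
H1 returns [9, 13, 0]
= [9, 13, 0]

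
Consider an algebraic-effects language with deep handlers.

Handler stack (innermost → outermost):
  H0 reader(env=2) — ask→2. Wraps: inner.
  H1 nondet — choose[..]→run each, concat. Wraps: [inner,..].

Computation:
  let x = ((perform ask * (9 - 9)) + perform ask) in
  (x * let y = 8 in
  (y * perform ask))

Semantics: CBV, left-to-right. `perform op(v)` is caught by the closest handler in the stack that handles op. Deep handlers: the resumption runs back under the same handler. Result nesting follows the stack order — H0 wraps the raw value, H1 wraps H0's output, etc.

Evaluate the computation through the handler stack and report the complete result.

Answer: [32]

Evaluation trace:
ask @ H0 ⇒ 2
ask @ H0 ⇒ 2
ask @ H0 ⇒ 2
H0 returns 32
H1 returns [32]
= [32]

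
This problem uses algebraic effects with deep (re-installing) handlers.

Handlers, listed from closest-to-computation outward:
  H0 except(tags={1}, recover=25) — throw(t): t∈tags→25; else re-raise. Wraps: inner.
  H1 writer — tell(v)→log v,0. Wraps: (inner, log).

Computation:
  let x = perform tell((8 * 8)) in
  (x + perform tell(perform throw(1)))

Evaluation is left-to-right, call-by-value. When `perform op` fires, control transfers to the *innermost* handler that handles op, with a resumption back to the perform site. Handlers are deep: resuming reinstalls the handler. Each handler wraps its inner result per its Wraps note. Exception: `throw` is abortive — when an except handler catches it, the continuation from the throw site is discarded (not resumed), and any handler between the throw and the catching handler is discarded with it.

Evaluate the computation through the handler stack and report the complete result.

Working:
tell(64) @ H1 ⇒ log+=64
throw(1) @ H0 caught ⇒ 25
H1 returns (25, (64))
= (25, (64))

Answer: (25, (64))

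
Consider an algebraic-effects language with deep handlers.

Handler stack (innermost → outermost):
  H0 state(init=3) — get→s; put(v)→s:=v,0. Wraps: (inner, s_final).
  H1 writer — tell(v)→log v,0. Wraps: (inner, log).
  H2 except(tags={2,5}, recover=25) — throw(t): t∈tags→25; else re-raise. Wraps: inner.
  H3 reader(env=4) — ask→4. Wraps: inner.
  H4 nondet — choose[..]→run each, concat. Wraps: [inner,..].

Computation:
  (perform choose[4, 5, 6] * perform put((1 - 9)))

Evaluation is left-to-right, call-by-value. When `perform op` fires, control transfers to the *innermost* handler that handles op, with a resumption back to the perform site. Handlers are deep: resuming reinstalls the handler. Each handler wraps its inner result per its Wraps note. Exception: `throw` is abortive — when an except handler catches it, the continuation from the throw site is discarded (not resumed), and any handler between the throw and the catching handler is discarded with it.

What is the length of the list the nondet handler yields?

Step-by-step:
choose[4, 5, 6] @ H4
  branch[0] choose=4:
    put(-8) @ H0 ⇒ s:=-8
    H0 returns (0, -8)
    H1 returns ((0, -8), ())
    H2 returns ((0, -8), ())
    H3 returns ((0, -8), ())
    H4 returns [((0, -8), ())]
  branch[1] choose=5:
    put(-8) @ H0 ⇒ s:=-8
    H0 returns (0, -8)
    H1 returns ((0, -8), ())
    H2 returns ((0, -8), ())
    H3 returns ((0, -8), ())
    H4 returns [((0, -8), ())]
  branch[2] choose=6:
    put(-8) @ H0 ⇒ s:=-8
    H0 returns (0, -8)
    H1 returns ((0, -8), ())
    H2 returns ((0, -8), ())
    H3 returns ((0, -8), ())
    H4 returns [((0, -8), ())]
= [((0, -8), ()), ((0, -8), ()), ((0, -8), ())]

Answer: 3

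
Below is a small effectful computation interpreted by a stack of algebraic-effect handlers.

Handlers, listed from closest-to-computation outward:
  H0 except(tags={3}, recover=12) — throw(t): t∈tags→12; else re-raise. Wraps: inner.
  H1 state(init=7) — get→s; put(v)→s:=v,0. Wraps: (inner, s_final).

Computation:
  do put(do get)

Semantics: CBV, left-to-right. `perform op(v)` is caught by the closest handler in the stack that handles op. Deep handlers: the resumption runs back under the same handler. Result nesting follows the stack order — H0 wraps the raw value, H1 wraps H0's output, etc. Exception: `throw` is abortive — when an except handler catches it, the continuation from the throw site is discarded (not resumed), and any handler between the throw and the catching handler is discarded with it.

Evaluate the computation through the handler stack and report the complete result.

Answer: (0, 7)

Working:
get @ H1 ⇒ 7
put(7) @ H1 ⇒ s:=7
H0 returns 0
H1 returns (0, 7)
= (0, 7)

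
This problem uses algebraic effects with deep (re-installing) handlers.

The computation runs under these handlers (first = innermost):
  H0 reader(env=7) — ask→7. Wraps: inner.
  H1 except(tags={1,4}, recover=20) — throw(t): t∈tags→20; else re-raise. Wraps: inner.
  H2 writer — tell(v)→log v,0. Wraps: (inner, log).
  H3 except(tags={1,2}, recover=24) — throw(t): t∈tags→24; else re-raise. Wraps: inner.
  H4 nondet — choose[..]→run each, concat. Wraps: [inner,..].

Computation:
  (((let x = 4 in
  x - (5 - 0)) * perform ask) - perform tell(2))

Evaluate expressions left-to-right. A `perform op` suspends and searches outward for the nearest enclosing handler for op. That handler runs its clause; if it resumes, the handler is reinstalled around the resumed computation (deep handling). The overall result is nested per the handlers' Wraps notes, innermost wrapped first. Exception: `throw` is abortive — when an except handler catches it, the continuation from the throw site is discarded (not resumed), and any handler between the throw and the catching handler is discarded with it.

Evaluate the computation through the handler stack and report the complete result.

Step-by-step:
ask @ H0 ⇒ 7
tell(2) @ H2 ⇒ log+=2
H0 returns -7
H1 returns -7
H2 returns (-7, (2))
H3 returns (-7, (2))
H4 returns [(-7, (2))]
= [(-7, (2))]

Answer: [(-7, (2))]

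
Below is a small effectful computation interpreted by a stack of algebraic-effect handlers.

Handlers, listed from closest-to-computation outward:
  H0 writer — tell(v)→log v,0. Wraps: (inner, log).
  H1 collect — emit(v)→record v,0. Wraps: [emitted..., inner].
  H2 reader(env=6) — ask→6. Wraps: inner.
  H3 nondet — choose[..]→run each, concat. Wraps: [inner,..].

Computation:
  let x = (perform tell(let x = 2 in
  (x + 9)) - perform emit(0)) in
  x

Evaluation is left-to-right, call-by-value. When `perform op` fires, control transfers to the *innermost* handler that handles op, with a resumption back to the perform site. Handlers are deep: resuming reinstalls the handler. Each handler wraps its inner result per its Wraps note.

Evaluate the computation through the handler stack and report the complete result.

Working:
tell(11) @ H0 ⇒ log+=11
emit(0) @ H1 ⇒ out+=0
H0 returns (0, (11))
H1 returns [0, (0, (11))]
H2 returns [0, (0, (11))]
H3 returns [[0, (0, (11))]]
= [[0, (0, (11))]]

Answer: [[0, (0, (11))]]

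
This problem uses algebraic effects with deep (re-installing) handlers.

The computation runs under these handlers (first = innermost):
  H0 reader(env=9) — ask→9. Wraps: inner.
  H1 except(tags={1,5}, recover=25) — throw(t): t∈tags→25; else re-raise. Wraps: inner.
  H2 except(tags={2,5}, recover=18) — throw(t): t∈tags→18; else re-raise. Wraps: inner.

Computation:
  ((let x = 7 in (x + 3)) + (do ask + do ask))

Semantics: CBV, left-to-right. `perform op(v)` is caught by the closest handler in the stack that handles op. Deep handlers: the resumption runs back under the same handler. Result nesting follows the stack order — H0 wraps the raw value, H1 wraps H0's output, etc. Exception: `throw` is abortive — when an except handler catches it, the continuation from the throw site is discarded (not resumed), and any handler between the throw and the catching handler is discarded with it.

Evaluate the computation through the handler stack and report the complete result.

Evaluation trace:
ask @ H0 ⇒ 9
ask @ H0 ⇒ 9
H0 returns 28
H1 returns 28
H2 returns 28
= 28

Answer: 28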